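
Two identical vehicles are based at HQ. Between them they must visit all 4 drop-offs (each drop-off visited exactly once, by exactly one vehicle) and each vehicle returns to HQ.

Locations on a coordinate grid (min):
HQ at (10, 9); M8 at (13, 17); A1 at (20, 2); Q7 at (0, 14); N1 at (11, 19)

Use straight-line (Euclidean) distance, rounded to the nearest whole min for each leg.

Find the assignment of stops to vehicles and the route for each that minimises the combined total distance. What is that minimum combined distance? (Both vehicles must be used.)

Try each way of splitting the stops between the two vehicles (each non-empty) and, for each split, find the best tour for each vehicle:
  {M8} + {A1, Q7, N1}: 18 + 54 = 72
  {A1} + {M8, Q7, N1}: 24 + 35 = 59
  {M8, A1} + {Q7, N1}: 38 + 33 = 71
  {Q7} + {M8, A1, N1}: 22 + 42 = 64
  {M8, Q7} + {A1, N1}: 33 + 41 = 74
  {A1, Q7} + {M8, N1}: 46 + 22 = 68
  … (7 splits in total)
Best: vehicle 1 HQ → A1 → HQ = 24; vehicle 2 HQ → M8 → N1 → Q7 → HQ = 35; combined 59.

Minimum combined distance: 59 min.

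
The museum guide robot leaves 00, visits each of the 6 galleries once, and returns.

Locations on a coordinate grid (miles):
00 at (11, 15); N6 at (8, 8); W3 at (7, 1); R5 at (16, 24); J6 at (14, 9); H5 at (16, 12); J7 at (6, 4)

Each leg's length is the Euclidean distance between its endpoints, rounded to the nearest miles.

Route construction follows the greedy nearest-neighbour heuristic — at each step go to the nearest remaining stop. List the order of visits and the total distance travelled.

00 → [H5:6 / J6:7 / N6:8 / R5:10 / J7:12 / W3:15] → H5 (6)
H5 → [J6:4 / N6:9 / R5:12 / J7:13 / W3:14] → J6 (4)
J6 → [N6:6 / J7:9 / W3:11 / R5:15] → N6 (6)
N6 → [J7:4 / W3:7 / R5:18] → J7 (4)
J7 → [W3:3 / R5:22] → W3 (3)
W3 → [R5:25] → R5 (25)
Return R5→00: 10.
Total = 6 + 4 + 6 + 4 + 3 + 25 + 10 = 58.

Nearest-neighbour total = 58 miles; route 00 → H5 → J6 → N6 → J7 → W3 → R5 → 00.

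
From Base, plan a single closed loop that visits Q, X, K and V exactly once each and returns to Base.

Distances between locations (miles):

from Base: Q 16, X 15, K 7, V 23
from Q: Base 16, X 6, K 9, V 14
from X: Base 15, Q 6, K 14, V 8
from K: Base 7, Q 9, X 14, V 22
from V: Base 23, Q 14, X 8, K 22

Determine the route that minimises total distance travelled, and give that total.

Shortest round trip = 53 miles.

With 4 stops there are 4!/2 = 12 distinct round trips (a route and its reverse cost the same).
Base - Q - X - K - V - Base: 16+6+14+22+23 = 81
Base - Q - X - V - K - Base: 16+6+8+22+7 = 59
Base - Q - K - X - V - Base: 16+9+14+8+23 = 70
Base - Q - K - V - X - Base: 16+9+22+8+15 = 70
Base - Q - V - X - K - Base: 16+14+8+14+7 = 59
Base - Q - V - K - X - Base: 16+14+22+14+15 = 81
Base - X - Q - K - V - Base: 15+6+9+22+23 = 75
Base - X - Q - V - K - Base: 15+6+14+22+7 = 64
Base - X - K - Q - V - Base: 15+14+9+14+23 = 75
Base - X - V - Q - K - Base: 15+8+14+9+7 = 53
Base - K - Q - X - V - Base: 7+9+6+8+23 = 53
Base - K - X - Q - V - Base: 7+14+6+14+23 = 64
The minimum is 53.
One optimal route: Base → X → V → Q → K → Base (or its reverse).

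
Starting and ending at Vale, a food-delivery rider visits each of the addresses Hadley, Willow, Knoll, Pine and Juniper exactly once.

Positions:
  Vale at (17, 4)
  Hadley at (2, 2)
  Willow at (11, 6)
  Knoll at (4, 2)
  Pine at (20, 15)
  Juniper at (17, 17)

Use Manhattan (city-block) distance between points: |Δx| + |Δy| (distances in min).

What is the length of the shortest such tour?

Minimum total distance: 66 min.

Vale → Hadley → Willow → Knoll → Pine → Juniper → Vale: 17+13+11+29+5+13 = 88
Vale → Hadley → Willow → Knoll → Juniper → Pine → Vale: 17+13+11+28+5+14 = 88
Vale → Hadley → Willow → Pine → Knoll → Juniper → Vale: 17+13+18+29+28+13 = 118
Vale → Hadley → Willow → Pine → Juniper → Knoll → Vale: 17+13+18+5+28+15 = 96
Vale → Hadley → Willow → Juniper → Knoll → Pine → Vale: 17+13+17+28+29+14 = 118
Vale → Hadley → Willow → Juniper → Pine → Knoll → Vale: 17+13+17+5+29+15 = 96
Vale → Hadley → Knoll → Willow → Pine → Juniper → Vale: 17+2+11+18+5+13 = 66
Vale → Hadley → Knoll → Willow → Juniper → Pine → Vale: 17+2+11+17+5+14 = 66
Vale → Hadley → Knoll → Pine → Willow → Juniper → Vale: 17+2+29+18+17+13 = 96
Vale → Hadley → Knoll → Pine → Juniper → Willow → Vale: 17+2+29+5+17+8 = 78
Vale → Hadley → Knoll → Juniper → Willow → Pine → Vale: 17+2+28+17+18+14 = 96
Vale → Hadley → Knoll → Juniper → Pine → Willow → Vale: 17+2+28+5+18+8 = 78
Vale → Hadley → Pine → Willow → Knoll → Juniper → Vale: 17+31+18+11+28+13 = 118
Vale → Hadley → Pine → Willow → Juniper → Knoll → Vale: 17+31+18+17+28+15 = 126
… (46 more)
The minimum is 66.
One optimal route: Vale → Hadley → Knoll → Willow → Pine → Juniper → Vale (or its reverse).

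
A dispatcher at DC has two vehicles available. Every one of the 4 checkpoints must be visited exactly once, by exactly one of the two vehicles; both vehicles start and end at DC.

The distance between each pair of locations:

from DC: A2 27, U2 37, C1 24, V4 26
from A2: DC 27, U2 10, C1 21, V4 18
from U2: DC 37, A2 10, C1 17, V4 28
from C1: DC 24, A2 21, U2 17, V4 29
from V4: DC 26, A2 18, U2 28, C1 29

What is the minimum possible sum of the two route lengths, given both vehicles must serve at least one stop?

Check every non-empty split of the stops between the two vehicles; for each half take its own optimal tour:
  {A2} + {U2, C1, V4}: 54 + 95 = 149
  {U2} + {A2, C1, V4}: 74 + 89 = 163
  {A2, U2} + {C1, V4}: 74 + 79 = 153
  {C1} + {A2, U2, V4}: 48 + 91 = 139
  {A2, C1} + {U2, V4}: 72 + 91 = 163
  {U2, C1} + {A2, V4}: 78 + 71 = 149
  … (7 splits in total)
  {A2, U2, C1} + {V4}: 78 + 52 = 130  ← best
Best: vehicle 1 DC → A2 → U2 → C1 → DC = 78; vehicle 2 DC → V4 → DC = 52; combined 130.

Minimum combined distance: 130.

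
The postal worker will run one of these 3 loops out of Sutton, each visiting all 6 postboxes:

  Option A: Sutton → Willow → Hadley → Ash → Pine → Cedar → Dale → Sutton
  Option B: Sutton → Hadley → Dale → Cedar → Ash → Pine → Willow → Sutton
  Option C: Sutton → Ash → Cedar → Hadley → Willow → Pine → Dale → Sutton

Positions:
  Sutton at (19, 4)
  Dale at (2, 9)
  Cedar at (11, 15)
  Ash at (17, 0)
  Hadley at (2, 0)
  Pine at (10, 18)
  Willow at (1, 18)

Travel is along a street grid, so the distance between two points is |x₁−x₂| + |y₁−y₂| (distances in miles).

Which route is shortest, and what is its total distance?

118 miles — Option C is the shortest.

Option A: 32 + 19 + 15 + 25 + 4 + 15 + 22 = 132
Option B: 21 + 9 + 15 + 21 + 25 + 9 + 32 = 132
Option C: 6 + 21 + 24 + 19 + 9 + 17 + 22 = 118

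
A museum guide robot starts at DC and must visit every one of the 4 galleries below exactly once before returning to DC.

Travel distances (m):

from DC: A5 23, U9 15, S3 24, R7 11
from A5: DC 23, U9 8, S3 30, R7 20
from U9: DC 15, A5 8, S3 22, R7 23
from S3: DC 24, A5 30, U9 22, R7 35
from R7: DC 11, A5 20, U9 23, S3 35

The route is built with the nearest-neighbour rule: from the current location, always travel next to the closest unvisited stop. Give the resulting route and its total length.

From DC: distances to unvisited — R7=11, U9=15, A5=23, S3=24. Nearest is R7 (11).
From R7: distances to unvisited — A5=20, U9=23, S3=35. Nearest is A5 (20).
From A5: distances to unvisited — U9=8, S3=30. Nearest is U9 (8).
From U9: distances to unvisited — S3=22. Nearest is S3 (22).
Return S3→DC: 24.
Total = 11 + 20 + 8 + 22 + 24 = 85.

Total distance 85 m via the nearest-neighbour route DC → R7 → A5 → U9 → S3 → DC.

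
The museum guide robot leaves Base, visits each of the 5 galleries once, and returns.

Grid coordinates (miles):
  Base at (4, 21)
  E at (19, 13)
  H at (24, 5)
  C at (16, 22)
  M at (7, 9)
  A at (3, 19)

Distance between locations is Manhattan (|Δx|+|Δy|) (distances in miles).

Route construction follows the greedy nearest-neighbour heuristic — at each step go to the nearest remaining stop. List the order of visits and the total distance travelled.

106 miles along Base → A → M → E → C → H → Base.

Base → [A:3 / C:13 / M:15 / E:23 / H:36] → A (3)
A → [M:14 / C:16 / E:22 / H:35] → M (14)
M → [E:16 / H:21 / C:22] → E (16)
E → [C:12 / H:13] → C (12)
C → [H:25] → H (25)
Return H→Base: 36.
Total = 3 + 14 + 16 + 12 + 25 + 36 = 106.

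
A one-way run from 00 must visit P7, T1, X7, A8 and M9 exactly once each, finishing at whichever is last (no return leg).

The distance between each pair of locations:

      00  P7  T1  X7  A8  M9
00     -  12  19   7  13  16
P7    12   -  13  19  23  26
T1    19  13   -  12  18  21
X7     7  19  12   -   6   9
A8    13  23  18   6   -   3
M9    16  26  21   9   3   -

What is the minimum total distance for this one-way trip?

Shortest open route: 46.

There are 5! = 120 possible orderings.
00 → P7 → T1 → X7 → A8 → M9: 12+13+12+6+3 = 46
00 → P7 → T1 → X7 → M9 → A8: 12+13+12+9+3 = 49
00 → P7 → T1 → A8 → X7 → M9: 12+13+18+6+9 = 58
00 → P7 → T1 → A8 → M9 → X7: 12+13+18+3+9 = 55
00 → P7 → T1 → M9 → X7 → A8: 12+13+21+9+6 = 61
00 → P7 → T1 → M9 → A8 → X7: 12+13+21+3+6 = 55
00 → P7 → X7 → T1 → A8 → M9: 12+19+12+18+3 = 64
00 → P7 → X7 → T1 → M9 → A8: 12+19+12+21+3 = 67
00 → P7 → X7 → A8 → T1 → M9: 12+19+6+18+21 = 76
00 → P7 → X7 → A8 → M9 → T1: 12+19+6+3+21 = 61
00 → P7 → X7 → M9 → T1 → A8: 12+19+9+21+18 = 79
00 → P7 → X7 → M9 → A8 → T1: 12+19+9+3+18 = 61
00 → P7 → A8 → T1 → X7 → M9: 12+23+18+12+9 = 74
00 → P7 → A8 → T1 → M9 → X7: 12+23+18+21+9 = 83
… (106 more)
The minimum is 46.
One shortest path: 00 → P7 → T1 → X7 → A8 → M9.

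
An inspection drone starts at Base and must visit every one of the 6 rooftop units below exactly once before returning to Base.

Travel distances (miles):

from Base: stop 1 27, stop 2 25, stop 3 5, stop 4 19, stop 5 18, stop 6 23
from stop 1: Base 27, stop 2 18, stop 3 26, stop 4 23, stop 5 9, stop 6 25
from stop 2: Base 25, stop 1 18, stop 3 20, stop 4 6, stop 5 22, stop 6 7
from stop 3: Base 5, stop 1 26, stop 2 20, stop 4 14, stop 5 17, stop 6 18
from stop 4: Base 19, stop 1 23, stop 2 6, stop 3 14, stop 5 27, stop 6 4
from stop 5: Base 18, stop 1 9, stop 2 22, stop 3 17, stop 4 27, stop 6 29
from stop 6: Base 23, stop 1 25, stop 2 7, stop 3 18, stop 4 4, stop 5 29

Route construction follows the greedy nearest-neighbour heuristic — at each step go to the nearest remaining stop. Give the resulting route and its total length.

Total distance 75 miles via the nearest-neighbour route Base → stop 3 → stop 4 → stop 6 → stop 2 → stop 1 → stop 5 → Base.

At Base the remaining stops are stop 3 5, stop 5 18, stop 4 19, stop 6 23, stop 2 25, stop 1 27; go to stop 3.
At stop 3 the remaining stops are stop 4 14, stop 5 17, stop 6 18, stop 2 20, stop 1 26; go to stop 4.
At stop 4 the remaining stops are stop 6 4, stop 2 6, stop 1 23, stop 5 27; go to stop 6.
At stop 6 the remaining stops are stop 2 7, stop 1 25, stop 5 29; go to stop 2.
At stop 2 the remaining stops are stop 1 18, stop 5 22; go to stop 1.
At stop 1 the remaining stops are stop 5 9; go to stop 5.
Return stop 5→Base: 18.
Total = 5 + 14 + 4 + 7 + 18 + 9 + 18 = 75.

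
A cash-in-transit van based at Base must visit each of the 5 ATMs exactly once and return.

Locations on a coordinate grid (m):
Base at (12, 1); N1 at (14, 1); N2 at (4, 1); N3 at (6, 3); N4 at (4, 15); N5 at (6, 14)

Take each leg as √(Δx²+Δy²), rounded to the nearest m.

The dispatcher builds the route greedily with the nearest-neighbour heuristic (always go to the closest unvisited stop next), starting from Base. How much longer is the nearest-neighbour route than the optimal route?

Base: N1=2, N3=6, N2=8, N5=14, N4=16 ⇒ N1
N1: N3=8, N2=10, N5=15, N4=17 ⇒ N3
N3: N2=3, N5=11, N4=12 ⇒ N2
N2: N5=13, N4=14 ⇒ N5
N5: N4=2 ⇒ N4
NN route Base → N1 → N3 → N2 → N5 → N4 → Base costs 44.
Optimal: Base → N1 → N5 → N4 → N2 → N3 → Base costs 42 (by enumerating all 60 distinct tours).
Excess = 44 − 42 = 2.

The nearest-neighbour route is 2 m longer than optimal.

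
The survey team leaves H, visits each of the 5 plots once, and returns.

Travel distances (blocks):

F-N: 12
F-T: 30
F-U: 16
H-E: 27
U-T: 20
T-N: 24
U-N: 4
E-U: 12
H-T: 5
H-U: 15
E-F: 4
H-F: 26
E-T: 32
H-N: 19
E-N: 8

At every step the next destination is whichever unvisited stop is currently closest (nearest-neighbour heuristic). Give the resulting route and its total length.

H → [T:5 / U:15 / N:19 / F:26 / E:27] → T (5)
T → [U:20 / N:24 / F:30 / E:32] → U (20)
U → [N:4 / E:12 / F:16] → N (4)
N → [E:8 / F:12] → E (8)
E → [F:4] → F (4)
Return F→H: 26.
Total = 5 + 20 + 4 + 8 + 4 + 26 = 67.

Nearest-neighbour total = 67 blocks; route H → T → U → N → E → F → H.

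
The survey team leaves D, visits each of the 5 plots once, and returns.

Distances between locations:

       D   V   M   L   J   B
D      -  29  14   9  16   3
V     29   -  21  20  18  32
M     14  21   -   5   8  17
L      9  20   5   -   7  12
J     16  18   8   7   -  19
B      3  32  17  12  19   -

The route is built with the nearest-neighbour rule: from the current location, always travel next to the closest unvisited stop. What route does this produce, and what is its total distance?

Nearest-neighbour total = 75; route D → B → L → M → J → V → D.

At D the remaining stops are B 3, L 9, M 14, J 16, V 29; go to B.
At B the remaining stops are L 12, M 17, J 19, V 32; go to L.
At L the remaining stops are M 5, J 7, V 20; go to M.
At M the remaining stops are J 8, V 21; go to J.
At J the remaining stops are V 18; go to V.
Return V→D: 29.
Total = 3 + 12 + 5 + 8 + 18 + 29 = 75.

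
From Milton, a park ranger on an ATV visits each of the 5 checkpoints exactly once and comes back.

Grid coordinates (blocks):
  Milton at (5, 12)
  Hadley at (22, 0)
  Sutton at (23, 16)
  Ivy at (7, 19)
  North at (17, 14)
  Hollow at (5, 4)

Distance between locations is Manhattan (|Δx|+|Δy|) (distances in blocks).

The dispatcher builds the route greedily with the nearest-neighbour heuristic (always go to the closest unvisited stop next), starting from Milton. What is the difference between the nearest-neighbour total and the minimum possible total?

Excess over optimum: 16 blocks.

From Milton: Hollow=8, Ivy=9, North=14, Sutton=22, Hadley=29 → choose Hollow (8).
From Hollow: Ivy=17, Hadley=21, North=22, Sutton=30 → choose Ivy (17).
From Ivy: North=15, Sutton=19, Hadley=34 → choose North (15).
From North: Sutton=8, Hadley=19 → choose Sutton (8).
From Sutton: Hadley=17 → choose Hadley (17).
NN route Milton → Hollow → Ivy → North → Sutton → Hadley → Milton costs 94.
Optimal: Milton → Ivy → North → Sutton → Hadley → Hollow → Milton costs 78 (by enumerating all 60 distinct tours).
Excess = 94 − 78 = 16.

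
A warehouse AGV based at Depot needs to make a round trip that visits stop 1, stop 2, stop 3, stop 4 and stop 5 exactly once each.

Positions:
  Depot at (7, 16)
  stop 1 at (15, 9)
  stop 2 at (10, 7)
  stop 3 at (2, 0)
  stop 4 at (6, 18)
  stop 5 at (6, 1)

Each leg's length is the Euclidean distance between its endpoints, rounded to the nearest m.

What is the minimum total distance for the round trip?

With 5 stops there are 5!/2 = 60 distinct round trips (a route and its reverse cost the same).
Depot→stop 1→stop 2→stop 3→stop 4→stop 5→Depot: 11+5+11+18+17+15 = 77
Depot→stop 1→stop 2→stop 3→stop 5→stop 4→Depot: 11+5+11+4+17+2 = 50
Depot→stop 1→stop 2→stop 4→stop 3→stop 5→Depot: 11+5+12+18+4+15 = 65
Depot→stop 1→stop 2→stop 4→stop 5→stop 3→Depot: 11+5+12+17+4+17 = 66
Depot→stop 1→stop 2→stop 5→stop 3→stop 4→Depot: 11+5+7+4+18+2 = 47
Depot→stop 1→stop 2→stop 5→stop 4→stop 3→Depot: 11+5+7+17+18+17 = 75
Depot→stop 1→stop 3→stop 2→stop 4→stop 5→Depot: 11+16+11+12+17+15 = 82
Depot→stop 1→stop 3→stop 2→stop 5→stop 4→Depot: 11+16+11+7+17+2 = 64
Depot→stop 1→stop 3→stop 4→stop 2→stop 5→Depot: 11+16+18+12+7+15 = 79
Depot→stop 1→stop 3→stop 4→stop 5→stop 2→Depot: 11+16+18+17+7+9 = 78
Depot→stop 1→stop 3→stop 5→stop 2→stop 4→Depot: 11+16+4+7+12+2 = 52
Depot→stop 1→stop 3→stop 5→stop 4→stop 2→Depot: 11+16+4+17+12+9 = 69
Depot→stop 1→stop 4→stop 2→stop 3→stop 5→Depot: 11+13+12+11+4+15 = 66
Depot→stop 1→stop 4→stop 2→stop 5→stop 3→Depot: 11+13+12+7+4+17 = 64
… (46 more)
The minimum is 47.
One optimal route: Depot → stop 1 → stop 2 → stop 5 → stop 3 → stop 4 → Depot (or its reverse).

47 m — the shortest possible round trip.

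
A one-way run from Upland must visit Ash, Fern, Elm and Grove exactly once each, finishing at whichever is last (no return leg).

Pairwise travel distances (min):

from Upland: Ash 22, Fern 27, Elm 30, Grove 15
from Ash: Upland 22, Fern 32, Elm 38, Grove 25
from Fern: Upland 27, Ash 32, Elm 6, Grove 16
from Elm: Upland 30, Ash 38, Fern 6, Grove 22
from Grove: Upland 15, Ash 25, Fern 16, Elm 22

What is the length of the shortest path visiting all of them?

There are 4! = 24 possible orderings.
Upland → Ash → Fern → Elm → Grove: 22+32+6+22 = 82
Upland → Ash → Fern → Grove → Elm: 22+32+16+22 = 92
Upland → Ash → Elm → Fern → Grove: 22+38+6+16 = 82
Upland → Ash → Elm → Grove → Fern: 22+38+22+16 = 98
Upland → Ash → Grove → Fern → Elm: 22+25+16+6 = 69
Upland → Ash → Grove → Elm → Fern: 22+25+22+6 = 75
Upland → Fern → Ash → Elm → Grove: 27+32+38+22 = 119
Upland → Fern → Ash → Grove → Elm: 27+32+25+22 = 106
Upland → Fern → Elm → Ash → Grove: 27+6+38+25 = 96
Upland → Fern → Elm → Grove → Ash: 27+6+22+25 = 80
Upland → Fern → Grove → Ash → Elm: 27+16+25+38 = 106
Upland → Fern → Grove → Elm → Ash: 27+16+22+38 = 103
Upland → Elm → Ash → Fern → Grove: 30+38+32+16 = 116
Upland → Elm → Ash → Grove → Fern: 30+38+25+16 = 109
… (10 more)
The minimum is 69.
One shortest path: Upland → Ash → Grove → Fern → Elm.

Shortest open route: 69 min.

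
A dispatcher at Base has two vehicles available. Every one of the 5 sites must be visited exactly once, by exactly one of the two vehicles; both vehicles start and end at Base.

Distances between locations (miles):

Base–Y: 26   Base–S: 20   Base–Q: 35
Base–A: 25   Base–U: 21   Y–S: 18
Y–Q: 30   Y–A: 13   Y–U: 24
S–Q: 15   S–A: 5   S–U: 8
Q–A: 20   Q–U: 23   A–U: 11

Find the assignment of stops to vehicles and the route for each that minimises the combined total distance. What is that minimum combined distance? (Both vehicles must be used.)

Check every non-empty split of the stops between the two vehicles; for each half take its own optimal tour:
  {Y} + {S, Q, A, U}: 52 + 87 = 139
  {S} + {Y, Q, A, U}: 40 + 103 = 143
  {Y, S} + {Q, A, U}: 64 + 87 = 151
  {Q} + {Y, S, A, U}: 70 + 73 = 143
  {Y, Q} + {S, A, U}: 91 + 57 = 148
  {S, Q} + {Y, A, U}: 70 + 71 = 141
  … (15 splits in total)
  {Y, S, Q, A} + {U}: 94 + 42 = 136  ← best
Best: vehicle 1 Base → Y → A → S → Q → Base = 94; vehicle 2 Base → U → Base = 42; combined 136.

Minimum combined distance: 136 miles.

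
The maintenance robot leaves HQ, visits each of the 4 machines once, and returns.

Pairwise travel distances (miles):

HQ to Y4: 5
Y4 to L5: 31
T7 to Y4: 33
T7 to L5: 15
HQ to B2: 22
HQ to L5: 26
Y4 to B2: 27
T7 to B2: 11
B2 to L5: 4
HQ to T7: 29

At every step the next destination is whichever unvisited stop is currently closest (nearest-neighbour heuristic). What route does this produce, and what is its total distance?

Nearest-neighbour total = 80 miles; route HQ → Y4 → B2 → L5 → T7 → HQ.

At HQ the remaining stops are Y4 5, B2 22, L5 26, T7 29; go to Y4.
At Y4 the remaining stops are B2 27, L5 31, T7 33; go to B2.
At B2 the remaining stops are L5 4, T7 11; go to L5.
At L5 the remaining stops are T7 15; go to T7.
Return T7→HQ: 29.
Total = 5 + 27 + 4 + 15 + 29 = 80.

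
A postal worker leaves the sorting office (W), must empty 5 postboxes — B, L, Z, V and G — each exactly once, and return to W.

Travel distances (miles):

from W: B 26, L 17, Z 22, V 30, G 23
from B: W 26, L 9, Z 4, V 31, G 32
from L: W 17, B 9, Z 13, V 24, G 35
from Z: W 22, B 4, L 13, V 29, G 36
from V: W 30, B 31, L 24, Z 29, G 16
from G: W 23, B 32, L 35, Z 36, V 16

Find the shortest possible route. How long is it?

Shortest round trip = 98 miles.

There are 60 distinct closed tours to check (reversals are equivalent).
W → B → L → Z → V → G → W: 26+9+13+29+16+23 = 116
W → B → L → Z → G → V → W: 26+9+13+36+16+30 = 130
W → B → L → V → Z → G → W: 26+9+24+29+36+23 = 147
W → B → L → V → G → Z → W: 26+9+24+16+36+22 = 133
W → B → L → G → Z → V → W: 26+9+35+36+29+30 = 165
W → B → L → G → V → Z → W: 26+9+35+16+29+22 = 137
W → B → Z → L → V → G → W: 26+4+13+24+16+23 = 106
W → B → Z → L → G → V → W: 26+4+13+35+16+30 = 124
W → B → Z → V → L → G → W: 26+4+29+24+35+23 = 141
W → B → Z → V → G → L → W: 26+4+29+16+35+17 = 127
W → B → Z → G → L → V → W: 26+4+36+35+24+30 = 155
W → B → Z → G → V → L → W: 26+4+36+16+24+17 = 123
W → B → V → L → Z → G → W: 26+31+24+13+36+23 = 153
W → B → V → L → G → Z → W: 26+31+24+35+36+22 = 174
… (46 more)
W → L → B → Z → V → G → W: 17+9+4+29+16+23 = 98  ← best
The minimum is 98.
One optimal route: W → L → B → Z → V → G → W (or its reverse).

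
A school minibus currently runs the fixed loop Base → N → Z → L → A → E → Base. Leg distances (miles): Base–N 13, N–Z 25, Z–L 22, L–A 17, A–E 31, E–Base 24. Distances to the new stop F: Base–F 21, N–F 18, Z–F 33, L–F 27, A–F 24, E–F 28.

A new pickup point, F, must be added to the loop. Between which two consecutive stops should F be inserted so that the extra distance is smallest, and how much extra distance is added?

Insertion cost between consecutive stops i–j is d(i,F) + d(F,j) − d(i,j):
  between Base and N: 21 + 18 − 13 = 26
  between N and Z: 18 + 33 − 25 = 26
  between Z and L: 33 + 27 − 22 = 38
  between L and A: 27 + 24 − 17 = 34
  between A and E: 24 + 28 − 31 = 21
  between E and Base: 28 + 21 − 24 = 25
Cheapest insertion is between A and E, adding 21.
New total = 132 + 21 = 153.

Minimum extra distance: 21 miles, inserting F between A and E.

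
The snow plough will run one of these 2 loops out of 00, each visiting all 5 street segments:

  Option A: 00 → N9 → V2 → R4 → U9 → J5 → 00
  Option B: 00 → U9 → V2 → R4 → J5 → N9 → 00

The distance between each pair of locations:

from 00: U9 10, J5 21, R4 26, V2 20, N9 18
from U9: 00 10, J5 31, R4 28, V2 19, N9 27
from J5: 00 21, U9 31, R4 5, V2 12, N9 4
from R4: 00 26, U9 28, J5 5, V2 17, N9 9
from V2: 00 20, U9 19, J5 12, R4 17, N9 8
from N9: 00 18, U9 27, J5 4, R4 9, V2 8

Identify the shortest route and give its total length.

73 — Option B is the shortest.

Option A: 18 + 8 + 17 + 28 + 31 + 21 = 123
Option B: 10 + 19 + 17 + 5 + 4 + 18 = 73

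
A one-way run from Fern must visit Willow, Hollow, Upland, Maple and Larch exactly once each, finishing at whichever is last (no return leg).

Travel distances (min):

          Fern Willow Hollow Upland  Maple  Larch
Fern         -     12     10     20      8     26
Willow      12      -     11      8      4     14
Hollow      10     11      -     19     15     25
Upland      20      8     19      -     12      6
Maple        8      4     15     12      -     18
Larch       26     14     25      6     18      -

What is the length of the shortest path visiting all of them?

There are 5! = 120 possible orderings.
Fern - Willow - Hollow - Upland - Maple - Larch: 12+11+19+12+18 = 72
Fern - Willow - Hollow - Upland - Larch - Maple: 12+11+19+6+18 = 66
Fern - Willow - Hollow - Maple - Upland - Larch: 12+11+15+12+6 = 56
Fern - Willow - Hollow - Maple - Larch - Upland: 12+11+15+18+6 = 62
Fern - Willow - Hollow - Larch - Upland - Maple: 12+11+25+6+12 = 66
Fern - Willow - Hollow - Larch - Maple - Upland: 12+11+25+18+12 = 78
Fern - Willow - Upland - Hollow - Maple - Larch: 12+8+19+15+18 = 72
Fern - Willow - Upland - Hollow - Larch - Maple: 12+8+19+25+18 = 82
Fern - Willow - Upland - Maple - Hollow - Larch: 12+8+12+15+25 = 72
Fern - Willow - Upland - Maple - Larch - Hollow: 12+8+12+18+25 = 75
Fern - Willow - Upland - Larch - Hollow - Maple: 12+8+6+25+15 = 66
Fern - Willow - Upland - Larch - Maple - Hollow: 12+8+6+18+15 = 59
Fern - Willow - Maple - Hollow - Upland - Larch: 12+4+15+19+6 = 56
Fern - Willow - Maple - Hollow - Larch - Upland: 12+4+15+25+6 = 62
… (106 more)
Fern - Hollow - Willow - Maple - Upland - Larch: 10+11+4+12+6 = 43  ← best
The minimum is 43.
One shortest path: Fern → Hollow → Willow → Maple → Upland → Larch.

Shortest open route: 43 min.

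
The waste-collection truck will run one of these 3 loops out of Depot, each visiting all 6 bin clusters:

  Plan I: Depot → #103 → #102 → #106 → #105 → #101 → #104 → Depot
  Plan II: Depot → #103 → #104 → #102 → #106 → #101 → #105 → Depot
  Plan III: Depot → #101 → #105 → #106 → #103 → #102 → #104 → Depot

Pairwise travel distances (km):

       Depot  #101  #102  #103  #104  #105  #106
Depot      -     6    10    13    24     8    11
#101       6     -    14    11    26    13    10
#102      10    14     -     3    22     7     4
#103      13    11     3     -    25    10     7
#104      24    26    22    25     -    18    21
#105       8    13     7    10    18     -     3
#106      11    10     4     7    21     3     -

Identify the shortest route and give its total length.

78 km — Plan III is the shortest.

Plan I: 13 + 3 + 4 + 3 + 13 + 26 + 24 = 86
Plan II: 13 + 25 + 22 + 4 + 10 + 13 + 8 = 95
Plan III: 6 + 13 + 3 + 7 + 3 + 22 + 24 = 78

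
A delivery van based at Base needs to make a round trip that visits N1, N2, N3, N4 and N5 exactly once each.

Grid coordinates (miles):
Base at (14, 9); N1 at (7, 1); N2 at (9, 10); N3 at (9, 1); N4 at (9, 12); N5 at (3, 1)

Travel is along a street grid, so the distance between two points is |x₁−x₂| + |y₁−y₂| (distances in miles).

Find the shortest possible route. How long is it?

Shortest round trip = 44 miles.

There are 60 distinct closed tours to check (reversals are equivalent).
Base→N1→N2→N3→N4→N5→Base: 15+11+9+11+17+19 = 82
Base→N1→N2→N3→N5→N4→Base: 15+11+9+6+17+8 = 66
Base→N1→N2→N4→N3→N5→Base: 15+11+2+11+6+19 = 64
Base→N1→N2→N4→N5→N3→Base: 15+11+2+17+6+13 = 64
Base→N1→N2→N5→N3→N4→Base: 15+11+15+6+11+8 = 66
Base→N1→N2→N5→N4→N3→Base: 15+11+15+17+11+13 = 82
Base→N1→N3→N2→N4→N5→Base: 15+2+9+2+17+19 = 64
Base→N1→N3→N2→N5→N4→Base: 15+2+9+15+17+8 = 66
Base→N1→N3→N4→N2→N5→Base: 15+2+11+2+15+19 = 64
Base→N1→N3→N4→N5→N2→Base: 15+2+11+17+15+6 = 66
Base→N1→N3→N5→N2→N4→Base: 15+2+6+15+2+8 = 48
Base→N1→N3→N5→N4→N2→Base: 15+2+6+17+2+6 = 48
Base→N1→N4→N2→N3→N5→Base: 15+13+2+9+6+19 = 64
Base→N1→N4→N2→N5→N3→Base: 15+13+2+15+6+13 = 64
… (46 more)
Base→N1→N5→N3→N2→N4→Base: 15+4+6+9+2+8 = 44  ← best
The minimum is 44.
One optimal route: Base → N1 → N5 → N3 → N2 → N4 → Base (or its reverse).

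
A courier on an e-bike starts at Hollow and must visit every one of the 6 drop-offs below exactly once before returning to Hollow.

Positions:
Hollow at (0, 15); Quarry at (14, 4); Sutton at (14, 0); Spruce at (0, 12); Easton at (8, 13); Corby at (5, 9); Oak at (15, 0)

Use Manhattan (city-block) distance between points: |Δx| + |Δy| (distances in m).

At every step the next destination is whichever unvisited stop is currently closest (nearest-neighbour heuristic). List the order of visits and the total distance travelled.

From Hollow: distances to unvisited — Spruce=3, Easton=10, Corby=11, Quarry=25, Sutton=29, Oak=30. Nearest is Spruce (3).
From Spruce: distances to unvisited — Corby=8, Easton=9, Quarry=22, Sutton=26, Oak=27. Nearest is Corby (8).
From Corby: distances to unvisited — Easton=7, Quarry=14, Sutton=18, Oak=19. Nearest is Easton (7).
From Easton: distances to unvisited — Quarry=15, Sutton=19, Oak=20. Nearest is Quarry (15).
From Quarry: distances to unvisited — Sutton=4, Oak=5. Nearest is Sutton (4).
From Sutton: distances to unvisited — Oak=1. Nearest is Oak (1).
Return Oak→Hollow: 30.
Total = 3 + 8 + 7 + 15 + 4 + 1 + 30 = 68.

Nearest-neighbour total = 68 m; route Hollow → Spruce → Corby → Easton → Quarry → Sutton → Oak → Hollow.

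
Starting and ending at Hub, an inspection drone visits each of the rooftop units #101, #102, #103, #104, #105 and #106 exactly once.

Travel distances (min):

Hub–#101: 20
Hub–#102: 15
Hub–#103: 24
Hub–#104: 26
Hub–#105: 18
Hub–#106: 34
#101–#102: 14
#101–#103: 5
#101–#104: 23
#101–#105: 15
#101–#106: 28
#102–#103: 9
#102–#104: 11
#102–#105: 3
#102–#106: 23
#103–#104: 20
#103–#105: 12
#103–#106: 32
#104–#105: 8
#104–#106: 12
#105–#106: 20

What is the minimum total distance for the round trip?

Minimum total distance: 91 min.

There are 360 distinct closed tours to check (reversals are equivalent).
Hub-#101-#102-#103-#104-#105-#106-Hub: 20+14+9+20+8+20+34 = 125
Hub-#101-#102-#103-#104-#106-#105-Hub: 20+14+9+20+12+20+18 = 113
Hub-#101-#102-#103-#105-#104-#106-Hub: 20+14+9+12+8+12+34 = 109
Hub-#101-#102-#103-#105-#106-#104-Hub: 20+14+9+12+20+12+26 = 113
Hub-#101-#102-#103-#106-#104-#105-Hub: 20+14+9+32+12+8+18 = 113
Hub-#101-#102-#103-#106-#105-#104-Hub: 20+14+9+32+20+8+26 = 129
Hub-#101-#102-#104-#103-#105-#106-Hub: 20+14+11+20+12+20+34 = 131
Hub-#101-#102-#104-#103-#106-#105-Hub: 20+14+11+20+32+20+18 = 135
… (352 more)
Hub-#101-#103-#102-#105-#104-#106-Hub: 20+5+9+3+8+12+34 = 91  ← best
The minimum is 91.
One optimal route: Hub → #101 → #103 → #102 → #105 → #104 → #106 → Hub (or its reverse).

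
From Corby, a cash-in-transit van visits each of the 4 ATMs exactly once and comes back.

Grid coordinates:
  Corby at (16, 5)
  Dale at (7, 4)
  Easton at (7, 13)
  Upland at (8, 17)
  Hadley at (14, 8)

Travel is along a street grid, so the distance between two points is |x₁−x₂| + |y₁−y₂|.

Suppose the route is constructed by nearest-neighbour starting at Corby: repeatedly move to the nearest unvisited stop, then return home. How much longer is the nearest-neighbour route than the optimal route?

From Corby: Hadley=5, Dale=10, Easton=17, Upland=20 → choose Hadley (5).
From Hadley: Dale=11, Easton=12, Upland=15 → choose Dale (11).
From Dale: Easton=9, Upland=14 → choose Easton (9).
From Easton: Upland=5 → choose Upland (5).
NN route Corby → Hadley → Dale → Easton → Upland → Corby costs 50.
Optimal: Corby → Dale → Easton → Upland → Hadley → Corby costs 44 (by enumerating all 12 distinct tours).
Excess = 50 − 44 = 6.

6 longer than the optimal tour.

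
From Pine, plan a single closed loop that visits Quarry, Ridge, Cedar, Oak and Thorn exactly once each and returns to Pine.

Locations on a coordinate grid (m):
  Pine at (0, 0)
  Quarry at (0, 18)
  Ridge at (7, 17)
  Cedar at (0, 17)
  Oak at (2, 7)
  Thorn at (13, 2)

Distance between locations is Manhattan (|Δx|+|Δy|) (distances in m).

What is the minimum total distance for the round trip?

66 m — the shortest possible round trip.

Pine→Quarry→Ridge→Cedar→Oak→Thorn→Pine: 18+8+7+12+16+15 = 76
Pine→Quarry→Ridge→Cedar→Thorn→Oak→Pine: 18+8+7+28+16+9 = 86
Pine→Quarry→Ridge→Oak→Cedar→Thorn→Pine: 18+8+15+12+28+15 = 96
Pine→Quarry→Ridge→Oak→Thorn→Cedar→Pine: 18+8+15+16+28+17 = 102
Pine→Quarry→Ridge→Thorn→Cedar→Oak→Pine: 18+8+21+28+12+9 = 96
Pine→Quarry→Ridge→Thorn→Oak→Cedar→Pine: 18+8+21+16+12+17 = 92
Pine→Quarry→Cedar→Ridge→Oak→Thorn→Pine: 18+1+7+15+16+15 = 72
Pine→Quarry→Cedar→Ridge→Thorn→Oak→Pine: 18+1+7+21+16+9 = 72
Pine→Quarry→Cedar→Oak→Ridge→Thorn→Pine: 18+1+12+15+21+15 = 82
Pine→Quarry→Cedar→Oak→Thorn→Ridge→Pine: 18+1+12+16+21+24 = 92
Pine→Quarry→Cedar→Thorn→Ridge→Oak→Pine: 18+1+28+21+15+9 = 92
Pine→Quarry→Cedar→Thorn→Oak→Ridge→Pine: 18+1+28+16+15+24 = 102
Pine→Quarry→Oak→Ridge→Cedar→Thorn→Pine: 18+13+15+7+28+15 = 96
Pine→Quarry→Oak→Ridge→Thorn→Cedar→Pine: 18+13+15+21+28+17 = 112
… (46 more)
Pine→Oak→Quarry→Cedar→Ridge→Thorn→Pine: 9+13+1+7+21+15 = 66  ← best
The minimum is 66.
One optimal route: Pine → Oak → Quarry → Cedar → Ridge → Thorn → Pine (or its reverse).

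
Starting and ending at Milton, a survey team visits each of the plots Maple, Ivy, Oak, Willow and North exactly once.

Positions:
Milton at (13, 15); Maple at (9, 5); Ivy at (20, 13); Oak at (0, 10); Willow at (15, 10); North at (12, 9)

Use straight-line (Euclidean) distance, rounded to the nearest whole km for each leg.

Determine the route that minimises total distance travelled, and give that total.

Minimum total distance: 45 km.

There are 60 distinct closed tours to check (reversals are equivalent).
Milton - Maple - Ivy - Oak - Willow - North - Milton: 11+14+20+15+3+6 = 69
Milton - Maple - Ivy - Oak - North - Willow - Milton: 11+14+20+12+3+5 = 65
Milton - Maple - Ivy - Willow - Oak - North - Milton: 11+14+6+15+12+6 = 64
Milton - Maple - Ivy - Willow - North - Oak - Milton: 11+14+6+3+12+14 = 60
Milton - Maple - Ivy - North - Oak - Willow - Milton: 11+14+9+12+15+5 = 66
Milton - Maple - Ivy - North - Willow - Oak - Milton: 11+14+9+3+15+14 = 66
Milton - Maple - Oak - Ivy - Willow - North - Milton: 11+10+20+6+3+6 = 56
Milton - Maple - Oak - Ivy - North - Willow - Milton: 11+10+20+9+3+5 = 58
Milton - Maple - Oak - Willow - Ivy - North - Milton: 11+10+15+6+9+6 = 57
Milton - Maple - Oak - Willow - North - Ivy - Milton: 11+10+15+3+9+7 = 55
Milton - Maple - Oak - North - Ivy - Willow - Milton: 11+10+12+9+6+5 = 53
Milton - Maple - Oak - North - Willow - Ivy - Milton: 11+10+12+3+6+7 = 49
Milton - Maple - Willow - Ivy - Oak - North - Milton: 11+8+6+20+12+6 = 63
Milton - Maple - Willow - Ivy - North - Oak - Milton: 11+8+6+9+12+14 = 60
… (46 more)
Milton - Ivy - Willow - North - Maple - Oak - Milton: 7+6+3+5+10+14 = 45  ← best
The minimum is 45.
One optimal route: Milton → Ivy → Willow → North → Maple → Oak → Milton (or its reverse).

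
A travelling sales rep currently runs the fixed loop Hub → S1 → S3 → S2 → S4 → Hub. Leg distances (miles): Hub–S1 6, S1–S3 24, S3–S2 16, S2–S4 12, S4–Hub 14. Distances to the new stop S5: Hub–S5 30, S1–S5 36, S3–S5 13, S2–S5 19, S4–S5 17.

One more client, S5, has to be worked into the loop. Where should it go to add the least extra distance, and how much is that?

Minimum extra distance: 16 miles, inserting S5 between S3 and S2.

Insertion cost between consecutive stops i–j is d(i,S5) + d(S5,j) − d(i,j):
  between Hub and S1: 30 + 36 − 6 = 60
  between S1 and S3: 36 + 13 − 24 = 25
  between S3 and S2: 13 + 19 − 16 = 16
  between S2 and S4: 19 + 17 − 12 = 24
  between S4 and Hub: 17 + 30 − 14 = 33
Cheapest insertion is between S3 and S2, adding 16.
New total = 72 + 16 = 88.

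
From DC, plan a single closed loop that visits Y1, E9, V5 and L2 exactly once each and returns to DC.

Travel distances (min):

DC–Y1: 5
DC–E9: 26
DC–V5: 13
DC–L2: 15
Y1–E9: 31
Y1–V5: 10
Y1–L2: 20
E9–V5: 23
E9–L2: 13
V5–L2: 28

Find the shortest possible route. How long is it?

66 min — the shortest possible round trip.

There are 12 distinct closed tours to check (reversals are equivalent).
DC-Y1-E9-V5-L2-DC: 5+31+23+28+15 = 102
DC-Y1-E9-L2-V5-DC: 5+31+13+28+13 = 90
DC-Y1-V5-E9-L2-DC: 5+10+23+13+15 = 66
DC-Y1-V5-L2-E9-DC: 5+10+28+13+26 = 82
DC-Y1-L2-E9-V5-DC: 5+20+13+23+13 = 74
DC-Y1-L2-V5-E9-DC: 5+20+28+23+26 = 102
DC-E9-Y1-V5-L2-DC: 26+31+10+28+15 = 110
DC-E9-Y1-L2-V5-DC: 26+31+20+28+13 = 118
DC-E9-V5-Y1-L2-DC: 26+23+10+20+15 = 94
DC-E9-L2-Y1-V5-DC: 26+13+20+10+13 = 82
DC-V5-Y1-E9-L2-DC: 13+10+31+13+15 = 82
DC-V5-E9-Y1-L2-DC: 13+23+31+20+15 = 102
The minimum is 66.
One optimal route: DC → Y1 → V5 → E9 → L2 → DC (or its reverse).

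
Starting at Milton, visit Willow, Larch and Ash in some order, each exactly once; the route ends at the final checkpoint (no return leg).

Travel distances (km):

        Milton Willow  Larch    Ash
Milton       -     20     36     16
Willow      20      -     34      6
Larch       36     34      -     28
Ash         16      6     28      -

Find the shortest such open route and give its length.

There are 3! = 6 possible orderings.
Milton→Willow→Larch→Ash: 20+34+28 = 82
Milton→Willow→Ash→Larch: 20+6+28 = 54
Milton→Larch→Willow→Ash: 36+34+6 = 76
Milton→Larch→Ash→Willow: 36+28+6 = 70
Milton→Ash→Willow→Larch: 16+6+34 = 56
Milton→Ash→Larch→Willow: 16+28+34 = 78
The minimum is 54.
One shortest path: Milton → Willow → Ash → Larch.

54 km — the minimum one-way total.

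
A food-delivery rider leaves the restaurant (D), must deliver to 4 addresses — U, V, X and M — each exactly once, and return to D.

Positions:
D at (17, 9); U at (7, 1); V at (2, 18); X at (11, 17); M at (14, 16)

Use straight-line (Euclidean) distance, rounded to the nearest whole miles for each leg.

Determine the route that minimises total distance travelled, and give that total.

51 miles — the shortest possible round trip.

With 4 stops there are 4!/2 = 12 distinct round trips (a route and its reverse cost the same).
D→U→V→X→M→D: 13+18+9+3+8 = 51
D→U→V→M→X→D: 13+18+12+3+10 = 56
D→U→X→V→M→D: 13+16+9+12+8 = 58
D→U→X→M→V→D: 13+16+3+12+17 = 61
D→U→M→V→X→D: 13+17+12+9+10 = 61
D→U→M→X→V→D: 13+17+3+9+17 = 59
D→V→U→X→M→D: 17+18+16+3+8 = 62
D→V→U→M→X→D: 17+18+17+3+10 = 65
D→V→X→U→M→D: 17+9+16+17+8 = 67
D→V→M→U→X→D: 17+12+17+16+10 = 72
D→X→U→V→M→D: 10+16+18+12+8 = 64
D→X→V→U→M→D: 10+9+18+17+8 = 62
The minimum is 51.
One optimal route: D → U → V → X → M → D (or its reverse).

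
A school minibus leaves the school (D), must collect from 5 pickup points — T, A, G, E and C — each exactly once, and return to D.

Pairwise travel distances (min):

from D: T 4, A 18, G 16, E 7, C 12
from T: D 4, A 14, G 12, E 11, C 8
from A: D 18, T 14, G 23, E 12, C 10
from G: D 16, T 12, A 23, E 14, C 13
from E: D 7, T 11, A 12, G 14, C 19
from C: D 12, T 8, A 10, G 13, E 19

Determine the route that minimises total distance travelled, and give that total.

With 5 stops there are 5!/2 = 60 distinct round trips (a route and its reverse cost the same).
D → T → A → G → E → C → D: 4+14+23+14+19+12 = 86
D → T → A → G → C → E → D: 4+14+23+13+19+7 = 80
D → T → A → E → G → C → D: 4+14+12+14+13+12 = 69
D → T → A → E → C → G → D: 4+14+12+19+13+16 = 78
D → T → A → C → G → E → D: 4+14+10+13+14+7 = 62
D → T → A → C → E → G → D: 4+14+10+19+14+16 = 77
D → T → G → A → E → C → D: 4+12+23+12+19+12 = 82
D → T → G → A → C → E → D: 4+12+23+10+19+7 = 75
D → T → G → E → A → C → D: 4+12+14+12+10+12 = 64
D → T → G → E → C → A → D: 4+12+14+19+10+18 = 77
D → T → G → C → A → E → D: 4+12+13+10+12+7 = 58
D → T → G → C → E → A → D: 4+12+13+19+12+18 = 78
D → T → E → A → G → C → D: 4+11+12+23+13+12 = 75
D → T → E → A → C → G → D: 4+11+12+10+13+16 = 66
… (46 more)
The minimum is 58.
One optimal route: D → T → G → C → A → E → D (or its reverse).

Minimum total distance: 58 min.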